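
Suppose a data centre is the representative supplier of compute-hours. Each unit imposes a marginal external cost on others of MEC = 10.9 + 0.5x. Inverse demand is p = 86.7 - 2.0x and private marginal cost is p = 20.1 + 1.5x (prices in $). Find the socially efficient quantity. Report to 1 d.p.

Social marginal cost = private MC + MEC = 31.0 + 2.0x.
Set SMC = demand: 31.0 + 2.0x = 86.7 - 2.0x → x* = 13.9250.

x* = 13.9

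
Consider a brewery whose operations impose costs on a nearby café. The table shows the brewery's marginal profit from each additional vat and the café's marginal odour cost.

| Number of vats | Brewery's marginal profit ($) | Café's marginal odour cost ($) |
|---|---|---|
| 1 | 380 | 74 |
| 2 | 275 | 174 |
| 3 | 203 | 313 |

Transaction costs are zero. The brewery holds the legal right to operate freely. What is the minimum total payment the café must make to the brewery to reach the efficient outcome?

$203

Left alone the brewery would choose level 3 (marginal profit stays positive).
Efficient level: k* = 2 (marginal profit ≥ marginal odour cost through 2).
The café must at least cover the brewery's forgone profit from cutting 3→2: 203 = 203.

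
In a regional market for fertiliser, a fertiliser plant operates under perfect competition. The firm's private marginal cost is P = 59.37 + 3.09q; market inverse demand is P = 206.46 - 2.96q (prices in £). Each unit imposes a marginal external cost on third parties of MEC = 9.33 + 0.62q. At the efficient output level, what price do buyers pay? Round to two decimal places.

P = £145.33

Social marginal cost = private MC + MEC = 68.70 + 3.71q.
Set SMC = demand: 68.70 + 3.71q = 206.46 - 2.96q → q* = 20.6537.
Consumer price on the demand curve at q*: 206.46 − 2.96×20.6537 = 145.3250.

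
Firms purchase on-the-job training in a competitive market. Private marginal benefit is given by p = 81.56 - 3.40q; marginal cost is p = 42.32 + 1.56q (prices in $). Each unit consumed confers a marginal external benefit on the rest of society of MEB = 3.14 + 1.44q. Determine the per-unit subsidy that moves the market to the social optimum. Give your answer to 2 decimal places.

Social marginal benefit = demand + MEB = 84.70 - 1.96q.
Set SMB = MC: 84.70 - 1.96q = 42.32 + 1.56q → q* = 12.0398.
The Pigouvian subsidy equals MEB at q*: 3.14 + 1.44×12.0398 = 20.4773.

subsidy = $20.48 per unit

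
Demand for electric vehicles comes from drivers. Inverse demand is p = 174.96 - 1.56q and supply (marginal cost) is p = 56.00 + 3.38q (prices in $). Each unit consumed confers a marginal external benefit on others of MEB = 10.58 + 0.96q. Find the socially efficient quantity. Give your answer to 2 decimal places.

q* = 32.55

Social marginal benefit = demand + MEB = 185.54 - 0.60q.
Set SMB = MC: 185.54 - 0.60q = 56.00 + 3.38q → q* = 32.5477.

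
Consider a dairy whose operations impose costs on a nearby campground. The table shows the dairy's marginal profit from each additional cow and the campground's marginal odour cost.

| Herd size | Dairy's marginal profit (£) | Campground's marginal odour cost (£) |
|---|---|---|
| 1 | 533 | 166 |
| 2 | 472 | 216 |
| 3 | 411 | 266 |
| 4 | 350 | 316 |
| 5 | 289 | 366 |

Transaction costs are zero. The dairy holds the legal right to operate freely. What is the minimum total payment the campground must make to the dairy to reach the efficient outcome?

£289

Left alone the dairy would choose level 5 (marginal profit stays positive).
Efficient level: k* = 4 (marginal profit ≥ marginal odour cost through 4).
The campground must at least cover the dairy's forgone profit from cutting 5→4: 289 = 289.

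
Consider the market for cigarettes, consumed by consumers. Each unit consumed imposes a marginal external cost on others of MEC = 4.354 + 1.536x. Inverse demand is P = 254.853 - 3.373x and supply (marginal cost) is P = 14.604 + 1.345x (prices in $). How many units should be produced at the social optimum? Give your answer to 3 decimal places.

x* = 37.719

Social marginal benefit = demand − MEC = 250.499 - 4.909x.
Set SMB = MC: 250.499 - 4.909x = 14.604 + 1.345x → x* = 37.7191.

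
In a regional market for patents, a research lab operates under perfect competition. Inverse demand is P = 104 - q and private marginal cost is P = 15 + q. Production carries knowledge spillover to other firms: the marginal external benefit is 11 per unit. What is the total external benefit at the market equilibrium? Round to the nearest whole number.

490

Market equilibrium (private): 15 + q = 104 - q → q_m = 44.5000.
Total external benefit = MEB × q_m = 11 × 44.5000 = 489.5000.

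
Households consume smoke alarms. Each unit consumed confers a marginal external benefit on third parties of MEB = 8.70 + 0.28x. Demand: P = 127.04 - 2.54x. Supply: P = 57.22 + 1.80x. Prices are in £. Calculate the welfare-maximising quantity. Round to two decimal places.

Social marginal benefit = demand + MEB = 135.74 - 2.26x.
Set SMB = MC: 135.74 - 2.26x = 57.22 + 1.80x → x* = 19.3399.

x* = 19.34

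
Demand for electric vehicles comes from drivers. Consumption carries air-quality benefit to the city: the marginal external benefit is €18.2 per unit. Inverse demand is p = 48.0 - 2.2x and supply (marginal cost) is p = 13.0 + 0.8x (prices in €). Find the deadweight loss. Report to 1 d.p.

DWL = €55.2

Market equilibrium (private): 13.0 + 0.8x = 48.0 - 2.2x → x_m = 11.6667.
Social marginal benefit = demand + MEB = 66.2 - 2.2x.
Set SMB = MC: 66.2 - 2.2x = 13.0 + 0.8x → x* = 17.7333.
The loss is the area between SMB and MC from x* to x_m; with linear curves that's a triangle of height MEB(x_m).
DWL = ½ × 6.0666 × 18.2000 = 55.2061.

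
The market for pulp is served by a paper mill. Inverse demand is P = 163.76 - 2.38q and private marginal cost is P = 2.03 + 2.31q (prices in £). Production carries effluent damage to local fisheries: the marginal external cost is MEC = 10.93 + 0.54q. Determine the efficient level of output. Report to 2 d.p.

q* = 28.83

Social marginal cost = private MC + MEC = 12.96 + 2.85q.
Set SMC = demand: 12.96 + 2.85q = 163.76 - 2.38q → q* = 28.8337.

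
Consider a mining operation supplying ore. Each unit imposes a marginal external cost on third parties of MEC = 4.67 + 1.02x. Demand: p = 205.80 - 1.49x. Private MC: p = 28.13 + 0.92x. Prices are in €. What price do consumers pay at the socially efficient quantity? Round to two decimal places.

P = €130.65

Social marginal cost = private MC + MEC = 32.80 + 1.94x.
Set SMC = demand: 32.80 + 1.94x = 205.80 - 1.49x → x* = 50.4373.
Consumer price on the demand curve at x*: 205.80 − 1.49×50.4373 = 130.6484.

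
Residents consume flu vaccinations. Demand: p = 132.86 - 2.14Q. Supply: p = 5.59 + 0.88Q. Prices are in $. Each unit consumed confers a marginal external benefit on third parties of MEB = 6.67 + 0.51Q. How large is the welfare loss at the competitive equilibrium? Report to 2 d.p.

DWL = $157.99

Market equilibrium (private): 5.59 + 0.88Q = 132.86 - 2.14Q → Q_m = 42.1424.
Social marginal benefit = demand + MEB = 139.53 - 1.63Q.
Set SMB = MC: 139.53 - 1.63Q = 5.59 + 0.88Q → Q* = 53.3625.
Between Q* and Q_m the wedge SMB − MC runs linearly from 0 to MEB(Q_m), so the loss is a triangle.
DWL = ½ × 11.2201 × 28.1626 = 157.9936.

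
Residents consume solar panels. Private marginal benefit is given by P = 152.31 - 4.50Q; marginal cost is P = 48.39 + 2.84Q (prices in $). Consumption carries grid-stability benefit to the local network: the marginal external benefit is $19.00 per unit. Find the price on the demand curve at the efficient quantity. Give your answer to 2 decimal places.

Social marginal benefit = demand + MEB = 171.31 - 4.50Q.
Set SMB = MC: 171.31 - 4.50Q = 48.39 + 2.84Q → Q* = 16.7466.
Consumer price on the demand curve at Q*: 152.31 − 4.50×16.7466 = 76.9503.

P = $76.95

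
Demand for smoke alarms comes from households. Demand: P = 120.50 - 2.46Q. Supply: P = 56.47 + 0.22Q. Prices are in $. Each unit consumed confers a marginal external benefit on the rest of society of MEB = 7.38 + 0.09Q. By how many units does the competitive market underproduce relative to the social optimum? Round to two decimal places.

Market equilibrium (private): 56.47 + 0.22Q = 120.50 - 2.46Q → Q_m = 23.8918.
Social marginal benefit = demand + MEB = 127.88 - 2.37Q.
Set SMB = MC: 127.88 - 2.37Q = 56.47 + 0.22Q → Q* = 27.5714.
Gap = |23.8918 − 27.5714| = 3.6796.

3.68 units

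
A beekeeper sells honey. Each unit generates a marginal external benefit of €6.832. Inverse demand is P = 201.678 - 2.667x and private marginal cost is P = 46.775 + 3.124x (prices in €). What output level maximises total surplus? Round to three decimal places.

Social marginal cost = private MC − MEB = 39.943 + 3.124x.
Set SMC = demand: 39.943 + 3.124x = 201.678 - 2.667x → x* = 27.9287.

x* = 27.929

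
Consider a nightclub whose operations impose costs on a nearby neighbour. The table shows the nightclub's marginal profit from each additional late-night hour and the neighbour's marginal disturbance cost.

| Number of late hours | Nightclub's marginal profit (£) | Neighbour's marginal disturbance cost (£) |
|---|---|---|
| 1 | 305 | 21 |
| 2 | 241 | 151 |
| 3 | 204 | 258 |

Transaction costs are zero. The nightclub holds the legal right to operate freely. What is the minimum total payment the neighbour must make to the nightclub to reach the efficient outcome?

Left alone the nightclub would choose level 3 (marginal profit stays positive).
Efficient level: k* = 2 (marginal profit ≥ marginal disturbance cost through 2).
The neighbour must at least cover the nightclub's forgone profit from cutting 3→2: 204 = 204.

£204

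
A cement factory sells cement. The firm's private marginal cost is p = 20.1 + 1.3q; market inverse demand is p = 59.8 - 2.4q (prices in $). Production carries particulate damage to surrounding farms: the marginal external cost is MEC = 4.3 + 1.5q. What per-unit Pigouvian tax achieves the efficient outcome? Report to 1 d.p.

Social marginal cost = private MC + MEC = 24.4 + 2.8q.
Set SMC = demand: 24.4 + 2.8q = 59.8 - 2.4q → q* = 6.8077.
The Pigouvian tax equals MEC at q*: 4.3 + 1.5×6.8077 = 14.5116.

tax = $14.5 per unit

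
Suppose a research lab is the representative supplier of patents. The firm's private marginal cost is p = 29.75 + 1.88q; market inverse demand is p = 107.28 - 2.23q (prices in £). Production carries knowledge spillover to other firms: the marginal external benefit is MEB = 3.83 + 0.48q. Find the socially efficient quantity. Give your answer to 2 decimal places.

q* = 22.41

Social marginal cost = private MC − MEB = 25.92 + 1.40q.
Set SMC = demand: 25.92 + 1.40q = 107.28 - 2.23q → q* = 22.4132.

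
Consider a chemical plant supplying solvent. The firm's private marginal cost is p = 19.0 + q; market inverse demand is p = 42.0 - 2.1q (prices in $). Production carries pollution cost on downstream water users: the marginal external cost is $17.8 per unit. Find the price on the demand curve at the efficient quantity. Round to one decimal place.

Social marginal cost = private MC + MEC = 36.8 + q.
Set SMC = demand: 36.8 + q = 42.0 - 2.1q → q* = 1.6774.
Consumer price on the demand curve at q*: 42.0 − 2.1×1.6774 = 38.4775.

P = $38.5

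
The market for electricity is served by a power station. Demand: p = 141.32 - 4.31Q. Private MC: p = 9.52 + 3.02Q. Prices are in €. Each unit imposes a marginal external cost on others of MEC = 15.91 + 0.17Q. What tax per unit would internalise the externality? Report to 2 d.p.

Social marginal cost = private MC + MEC = 25.43 + 3.19Q.
Set SMC = demand: 25.43 + 3.19Q = 141.32 - 4.31Q → Q* = 15.4520.
The Pigouvian tax equals MEC at Q*: 15.91 + 0.17×15.4520 = 18.5368.

tax = €18.54 per unit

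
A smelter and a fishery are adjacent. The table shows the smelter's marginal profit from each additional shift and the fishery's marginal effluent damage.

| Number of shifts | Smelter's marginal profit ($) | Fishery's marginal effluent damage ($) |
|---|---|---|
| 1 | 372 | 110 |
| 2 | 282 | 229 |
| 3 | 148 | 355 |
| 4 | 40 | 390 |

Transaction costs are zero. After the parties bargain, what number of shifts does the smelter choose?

2

Bargaining reaches the level where marginal profit last exceeds marginal effluent damage.
That holds through level 2 (282 ≥ 229) but not at 3 (148 < 355).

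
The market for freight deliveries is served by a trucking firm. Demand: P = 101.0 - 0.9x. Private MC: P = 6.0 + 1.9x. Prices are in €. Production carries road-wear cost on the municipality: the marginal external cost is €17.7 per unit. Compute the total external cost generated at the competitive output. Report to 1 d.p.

Market equilibrium (private): 6.0 + 1.9x = 101.0 - 0.9x → x_m = 33.9286.
Total external cost = MEC × x_m = 17.7 × 33.9286 = 600.5362.

€600.5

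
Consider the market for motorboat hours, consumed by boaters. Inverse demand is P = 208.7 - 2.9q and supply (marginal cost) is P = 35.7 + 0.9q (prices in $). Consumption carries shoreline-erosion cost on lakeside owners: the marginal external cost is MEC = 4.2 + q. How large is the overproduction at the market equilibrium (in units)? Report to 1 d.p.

Market equilibrium (private): 35.7 + 0.9q = 208.7 - 2.9q → q_m = 45.5263.
Social marginal benefit = demand − MEC = 204.5 - 3.9q.
Set SMB = MC: 204.5 - 3.9q = 35.7 + 0.9q → q* = 35.1667.
Gap = |45.5263 − 35.1667| = 10.3596.

10.4 units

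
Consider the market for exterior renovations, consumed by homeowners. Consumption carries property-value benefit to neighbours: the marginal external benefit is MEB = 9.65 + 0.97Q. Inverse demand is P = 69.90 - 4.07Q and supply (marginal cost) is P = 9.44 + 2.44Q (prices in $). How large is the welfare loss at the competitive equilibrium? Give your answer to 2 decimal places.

DWL = $31.42

Market equilibrium (private): 9.44 + 2.44Q = 69.90 - 4.07Q → Q_m = 9.2873.
Social marginal benefit = demand + MEB = 79.55 - 3.10Q.
Set SMB = MC: 79.55 - 3.10Q = 9.44 + 2.44Q → Q* = 12.6552.
The welfare-loss triangle has base |Q_m − Q*| and height MEB(Q_m) (the vertical gap between SMB and MC is zero at Q* and MEB at Q_m).
DWL = ½ × 3.3679 × 18.6586 = 31.4201.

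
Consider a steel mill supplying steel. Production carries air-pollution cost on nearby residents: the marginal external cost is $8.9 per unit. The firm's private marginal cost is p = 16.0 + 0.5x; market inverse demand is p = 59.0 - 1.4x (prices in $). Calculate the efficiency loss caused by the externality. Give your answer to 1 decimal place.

DWL = $20.8

Market equilibrium (private): 16.0 + 0.5x = 59.0 - 1.4x → x_m = 22.6316.
Social marginal cost = private MC + MEC = 24.9 + 0.5x.
Set SMC = demand: 24.9 + 0.5x = 59.0 - 1.4x → x* = 17.9474.
The loss is the area between SMC and demand from x* to x_m; with linear curves that's a triangle of height MEC(x_m).
DWL = ½ × 4.6842 × 8.9000 = 20.8447.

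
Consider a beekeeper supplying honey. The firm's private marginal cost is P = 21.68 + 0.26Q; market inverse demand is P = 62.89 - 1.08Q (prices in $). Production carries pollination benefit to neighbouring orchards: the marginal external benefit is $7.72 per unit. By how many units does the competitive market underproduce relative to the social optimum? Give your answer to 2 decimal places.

5.76 units

Market equilibrium (private): 21.68 + 0.26Q = 62.89 - 1.08Q → Q_m = 30.7537.
Social marginal cost = private MC − MEB = 13.96 + 0.26Q.
Set SMC = demand: 13.96 + 0.26Q = 62.89 - 1.08Q → Q* = 36.5149.
Gap = |30.7537 − 36.5149| = 5.7612.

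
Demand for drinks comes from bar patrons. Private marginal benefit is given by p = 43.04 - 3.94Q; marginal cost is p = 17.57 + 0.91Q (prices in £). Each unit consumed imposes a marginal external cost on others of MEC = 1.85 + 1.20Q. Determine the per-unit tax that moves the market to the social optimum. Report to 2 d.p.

Social marginal benefit = demand − MEC = 41.19 - 5.14Q.
Set SMB = MC: 41.19 - 5.14Q = 17.57 + 0.91Q → Q* = 3.9041.
The Pigouvian tax equals MEC at Q*: 1.85 + 1.20×3.9041 = 6.5349.

tax = £6.53 per unit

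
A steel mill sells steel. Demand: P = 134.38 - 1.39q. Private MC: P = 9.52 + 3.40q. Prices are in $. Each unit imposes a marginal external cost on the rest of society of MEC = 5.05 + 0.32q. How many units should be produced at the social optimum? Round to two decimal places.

Social marginal cost = private MC + MEC = 14.57 + 3.72q.
Set SMC = demand: 14.57 + 3.72q = 134.38 - 1.39q → q* = 23.4462.

q* = 23.45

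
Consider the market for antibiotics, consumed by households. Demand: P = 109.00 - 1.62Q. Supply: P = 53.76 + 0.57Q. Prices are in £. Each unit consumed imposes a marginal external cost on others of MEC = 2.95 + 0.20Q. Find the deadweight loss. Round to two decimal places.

DWL = £13.37

Market equilibrium (private): 53.76 + 0.57Q = 109.00 - 1.62Q → Q_m = 25.2237.
Social marginal benefit = demand − MEC = 106.05 - 1.82Q.
Set SMB = MC: 106.05 - 1.82Q = 53.76 + 0.57Q → Q* = 21.8787.
The loss is the area between SMB and MC from Q* to Q_m; with linear curves that's a triangle of height MEC(Q_m).
DWL = ½ × 3.3450 × 7.9947 = 13.3711.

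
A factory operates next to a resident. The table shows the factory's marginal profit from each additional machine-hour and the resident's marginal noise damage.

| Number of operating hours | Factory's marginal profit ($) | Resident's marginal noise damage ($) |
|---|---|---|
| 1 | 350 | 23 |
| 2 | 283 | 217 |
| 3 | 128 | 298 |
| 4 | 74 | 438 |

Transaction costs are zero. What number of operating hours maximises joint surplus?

2

Bargaining reaches the level where marginal profit last exceeds marginal noise damage.
That holds through level 2 (283 ≥ 217) but not at 3 (128 < 298).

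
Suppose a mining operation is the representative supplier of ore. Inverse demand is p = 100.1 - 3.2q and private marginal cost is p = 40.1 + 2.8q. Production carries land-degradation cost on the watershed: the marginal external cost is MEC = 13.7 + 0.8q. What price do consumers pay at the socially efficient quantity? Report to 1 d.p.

P = 78.3

Social marginal cost = private MC + MEC = 53.8 + 3.6q.
Set SMC = demand: 53.8 + 3.6q = 100.1 - 3.2q → q* = 6.8088.
Consumer price on the demand curve at q*: 100.1 − 3.2×6.8088 = 78.3118.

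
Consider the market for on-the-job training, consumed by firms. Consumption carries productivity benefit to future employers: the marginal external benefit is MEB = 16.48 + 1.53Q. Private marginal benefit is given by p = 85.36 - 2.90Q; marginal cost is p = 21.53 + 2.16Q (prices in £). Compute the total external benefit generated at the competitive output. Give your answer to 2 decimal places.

£329.62

Market equilibrium (private): 21.53 + 2.16Q = 85.36 - 2.90Q → Q_m = 12.6146.
Total external benefit = ∫₀^{Q_m} (16.48 + 1.53Q) dQ = 16.48×12.6146 + ½×1.53×12.6146² = 329.6216.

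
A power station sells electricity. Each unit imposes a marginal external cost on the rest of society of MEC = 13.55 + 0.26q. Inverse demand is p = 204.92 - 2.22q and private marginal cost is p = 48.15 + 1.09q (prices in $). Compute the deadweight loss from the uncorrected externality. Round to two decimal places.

Market equilibrium (private): 48.15 + 1.09q = 204.92 - 2.22q → q_m = 47.3625.
Social marginal cost = private MC + MEC = 61.70 + 1.35q.
Set SMC = demand: 61.70 + 1.35q = 204.92 - 2.22q → q* = 40.1176.
The welfare-loss triangle has base |q_m − q*| and height MEC(q_m) (the vertical gap between SMC and demand is zero at q* and MEC at q_m).
DWL = ½ × 7.2449 × 25.8643 = 93.6921.

DWL = $93.69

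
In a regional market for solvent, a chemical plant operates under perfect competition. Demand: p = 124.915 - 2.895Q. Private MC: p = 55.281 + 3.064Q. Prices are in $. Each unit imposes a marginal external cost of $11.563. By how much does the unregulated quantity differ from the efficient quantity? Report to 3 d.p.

1.940 units

Market equilibrium (private): 55.281 + 3.064Q = 124.915 - 2.895Q → Q_m = 11.6855.
Social marginal cost = private MC + MEC = 66.844 + 3.064Q.
Set SMC = demand: 66.844 + 3.064Q = 124.915 - 2.895Q → Q* = 9.7451.
Gap = |11.6855 − 9.7451| = 1.9404.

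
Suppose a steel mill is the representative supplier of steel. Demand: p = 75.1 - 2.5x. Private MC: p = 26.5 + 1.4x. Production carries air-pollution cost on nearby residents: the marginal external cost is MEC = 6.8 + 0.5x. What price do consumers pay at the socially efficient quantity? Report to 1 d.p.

P = 51.4

Social marginal cost = private MC + MEC = 33.3 + 1.9x.
Set SMC = demand: 33.3 + 1.9x = 75.1 - 2.5x → x* = 9.5000.
Consumer price on the demand curve at x*: 75.1 − 2.5×9.5000 = 51.3500.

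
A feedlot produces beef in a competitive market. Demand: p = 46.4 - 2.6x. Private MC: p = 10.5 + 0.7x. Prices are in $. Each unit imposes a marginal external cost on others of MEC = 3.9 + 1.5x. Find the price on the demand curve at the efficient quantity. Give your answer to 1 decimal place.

Social marginal cost = private MC + MEC = 14.4 + 2.2x.
Set SMC = demand: 14.4 + 2.2x = 46.4 - 2.6x → x* = 6.6667.
Consumer price on the demand curve at x*: 46.4 − 2.6×6.6667 = 29.0666.

P = $29.1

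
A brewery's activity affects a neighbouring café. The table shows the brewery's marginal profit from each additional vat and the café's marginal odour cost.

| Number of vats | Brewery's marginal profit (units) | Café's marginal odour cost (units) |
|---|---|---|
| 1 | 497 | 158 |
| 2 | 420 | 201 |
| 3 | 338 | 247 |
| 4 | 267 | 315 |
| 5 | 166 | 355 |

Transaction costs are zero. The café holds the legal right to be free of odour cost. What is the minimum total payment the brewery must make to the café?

606

Efficient level: marginal profit ≥ marginal odour cost through level 3, so k* = 3.
With the café holding the right, the brewery must at least compensate total damage at k*: 158 + 201 + 247 = 606.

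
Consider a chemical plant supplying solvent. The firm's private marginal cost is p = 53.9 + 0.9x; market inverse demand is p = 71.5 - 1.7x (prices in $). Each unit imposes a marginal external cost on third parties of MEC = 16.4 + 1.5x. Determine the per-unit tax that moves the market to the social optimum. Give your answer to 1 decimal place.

Social marginal cost = private MC + MEC = 70.3 + 2.4x.
Set SMC = demand: 70.3 + 2.4x = 71.5 - 1.7x → x* = 0.2927.
The Pigouvian tax equals MEC at x*: 16.4 + 1.5×0.2927 = 16.8391.

tax = $16.8 per unit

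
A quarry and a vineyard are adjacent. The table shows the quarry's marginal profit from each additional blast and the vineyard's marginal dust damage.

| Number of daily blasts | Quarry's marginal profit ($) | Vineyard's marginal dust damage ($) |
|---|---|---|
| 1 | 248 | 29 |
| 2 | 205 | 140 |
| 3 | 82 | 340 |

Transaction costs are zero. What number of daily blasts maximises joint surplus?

2

Bargaining reaches the level where marginal profit last exceeds marginal dust damage.
That holds through level 2 (205 ≥ 140) but not at 3 (82 < 340).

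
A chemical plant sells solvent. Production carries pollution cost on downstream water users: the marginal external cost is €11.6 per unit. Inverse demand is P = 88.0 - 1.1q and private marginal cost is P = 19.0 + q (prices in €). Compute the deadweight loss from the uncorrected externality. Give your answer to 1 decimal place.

DWL = €32.0

Market equilibrium (private): 19.0 + q = 88.0 - 1.1q → q_m = 32.8571.
Social marginal cost = private MC + MEC = 30.6 + q.
Set SMC = demand: 30.6 + q = 88.0 - 1.1q → q* = 27.3333.
The loss is the area between SMC and demand from q* to q_m; with linear curves that's a triangle of height MEC(q_m).
DWL = ½ × 5.5238 × 11.6000 = 32.0380.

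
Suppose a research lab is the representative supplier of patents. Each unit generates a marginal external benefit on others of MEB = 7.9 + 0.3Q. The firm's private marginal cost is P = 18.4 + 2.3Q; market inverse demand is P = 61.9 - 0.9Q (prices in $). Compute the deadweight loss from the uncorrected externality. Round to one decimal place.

DWL = $24.7

Market equilibrium (private): 18.4 + 2.3Q = 61.9 - 0.9Q → Q_m = 13.5938.
Social marginal cost = private MC − MEB = 10.5 + 2.0Q.
Set SMC = demand: 10.5 + 2.0Q = 61.9 - 0.9Q → Q* = 17.7241.
Between Q* and Q_m the wedge demand − SMC runs linearly from 0 to MEB(Q_m), so the loss is a triangle.
DWL = ½ × 4.1303 × 11.9781 = 24.7366.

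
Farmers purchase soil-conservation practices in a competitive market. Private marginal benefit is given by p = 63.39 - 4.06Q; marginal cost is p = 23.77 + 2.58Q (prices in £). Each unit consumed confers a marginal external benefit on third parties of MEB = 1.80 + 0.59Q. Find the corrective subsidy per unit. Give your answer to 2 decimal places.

subsidy = £5.84 per unit

Social marginal benefit = demand + MEB = 65.19 - 3.47Q.
Set SMB = MC: 65.19 - 3.47Q = 23.77 + 2.58Q → Q* = 6.8463.
The Pigouvian subsidy equals MEB at Q*: 1.80 + 0.59×6.8463 = 5.8393.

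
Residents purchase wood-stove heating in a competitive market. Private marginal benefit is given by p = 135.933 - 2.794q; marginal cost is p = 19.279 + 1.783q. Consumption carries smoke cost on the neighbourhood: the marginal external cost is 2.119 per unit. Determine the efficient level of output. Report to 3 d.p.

Social marginal benefit = demand − MEC = 133.814 - 2.794q.
Set SMB = MC: 133.814 - 2.794q = 19.279 + 1.783q → q* = 25.0240.

q* = 25.024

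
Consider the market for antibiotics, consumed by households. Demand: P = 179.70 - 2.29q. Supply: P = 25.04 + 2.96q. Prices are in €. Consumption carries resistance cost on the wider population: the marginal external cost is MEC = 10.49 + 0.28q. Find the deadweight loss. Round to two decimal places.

Market equilibrium (private): 25.04 + 2.96q = 179.70 - 2.29q → q_m = 29.4590.
Social marginal benefit = demand − MEC = 169.21 - 2.57q.
Set SMB = MC: 169.21 - 2.57q = 25.04 + 2.96q → q* = 26.0705.
Between q* and q_m the wedge MC − SMB runs linearly from 0 to MEC(q_m), so the loss is a triangle.
DWL = ½ × 3.3885 × 18.7385 = 31.7477.

DWL = €31.75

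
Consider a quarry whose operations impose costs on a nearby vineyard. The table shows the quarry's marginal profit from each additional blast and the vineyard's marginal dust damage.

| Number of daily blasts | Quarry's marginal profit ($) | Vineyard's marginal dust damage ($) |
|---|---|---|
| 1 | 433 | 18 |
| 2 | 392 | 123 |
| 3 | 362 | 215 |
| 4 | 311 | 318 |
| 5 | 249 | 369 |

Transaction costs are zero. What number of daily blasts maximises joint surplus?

Bargaining reaches the level where marginal profit last exceeds marginal dust damage.
That holds through level 3 (362 ≥ 215) but not at 4 (311 < 318).

3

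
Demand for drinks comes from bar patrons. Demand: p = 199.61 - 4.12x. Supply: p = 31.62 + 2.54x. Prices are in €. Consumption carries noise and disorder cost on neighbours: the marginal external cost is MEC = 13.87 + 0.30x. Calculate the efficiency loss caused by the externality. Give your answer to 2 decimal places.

Market equilibrium (private): 31.62 + 2.54x = 199.61 - 4.12x → x_m = 25.2237.
Social marginal benefit = demand − MEC = 185.74 - 4.42x.
Set SMB = MC: 185.74 - 4.42x = 31.62 + 2.54x → x* = 22.1437.
Height of the DWL triangle at x_m is MC(x_m) − SMB(x_m) = MEC(x_m) = 21.4371.
DWL = ½ × 3.0800 × 21.4371 = 33.0131.

DWL = €33.01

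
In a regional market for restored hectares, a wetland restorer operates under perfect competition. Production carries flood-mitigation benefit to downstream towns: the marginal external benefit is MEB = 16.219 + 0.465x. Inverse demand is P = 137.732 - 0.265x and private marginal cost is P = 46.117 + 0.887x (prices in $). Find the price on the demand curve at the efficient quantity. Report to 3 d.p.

P = $96.137

Social marginal cost = private MC − MEB = 29.898 + 0.422x.
Set SMC = demand: 29.898 + 0.422x = 137.732 - 0.265x → x* = 156.9636.
Consumer price on the demand curve at x*: 137.732 − 0.265×156.9636 = 96.1366.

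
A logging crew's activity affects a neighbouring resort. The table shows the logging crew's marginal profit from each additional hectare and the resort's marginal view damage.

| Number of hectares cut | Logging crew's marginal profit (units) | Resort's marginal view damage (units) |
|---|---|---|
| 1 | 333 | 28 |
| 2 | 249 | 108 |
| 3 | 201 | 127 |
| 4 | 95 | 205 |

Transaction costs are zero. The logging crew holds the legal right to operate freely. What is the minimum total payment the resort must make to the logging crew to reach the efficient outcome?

95

Left alone the logging crew would choose level 4 (marginal profit stays positive).
Efficient level: k* = 3 (marginal profit ≥ marginal view damage through 3).
The resort must at least cover the logging crew's forgone profit from cutting 4→3: 95 = 95.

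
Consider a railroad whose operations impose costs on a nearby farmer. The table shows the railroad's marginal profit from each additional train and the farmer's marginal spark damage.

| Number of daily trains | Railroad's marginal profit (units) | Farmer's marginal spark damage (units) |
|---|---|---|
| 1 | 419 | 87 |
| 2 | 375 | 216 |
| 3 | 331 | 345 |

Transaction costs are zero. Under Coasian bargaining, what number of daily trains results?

Bargaining reaches the level where marginal profit last exceeds marginal spark damage.
That holds through level 2 (375 ≥ 216) but not at 3 (331 < 345).

2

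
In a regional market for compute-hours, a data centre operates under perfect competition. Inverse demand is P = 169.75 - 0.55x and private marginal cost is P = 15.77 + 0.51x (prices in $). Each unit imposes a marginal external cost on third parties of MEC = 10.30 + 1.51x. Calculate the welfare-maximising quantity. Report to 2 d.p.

x* = 55.91

Social marginal cost = private MC + MEC = 26.07 + 2.02x.
Set SMC = demand: 26.07 + 2.02x = 169.75 - 0.55x → x* = 55.9066.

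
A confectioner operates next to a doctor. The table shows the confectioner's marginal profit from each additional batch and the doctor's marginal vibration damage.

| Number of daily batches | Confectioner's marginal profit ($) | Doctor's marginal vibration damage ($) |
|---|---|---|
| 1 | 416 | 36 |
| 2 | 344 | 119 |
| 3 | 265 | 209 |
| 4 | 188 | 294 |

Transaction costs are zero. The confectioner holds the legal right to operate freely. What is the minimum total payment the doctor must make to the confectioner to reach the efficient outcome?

$188

Left alone the confectioner would choose level 4 (marginal profit stays positive).
Efficient level: k* = 3 (marginal profit ≥ marginal vibration damage through 3).
The doctor must at least cover the confectioner's forgone profit from cutting 4→3: 188 = 188.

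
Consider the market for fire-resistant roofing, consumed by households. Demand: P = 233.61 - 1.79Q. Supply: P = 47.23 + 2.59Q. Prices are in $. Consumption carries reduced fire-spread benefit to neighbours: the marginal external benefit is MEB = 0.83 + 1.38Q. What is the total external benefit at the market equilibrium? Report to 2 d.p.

$1284.71

Market equilibrium (private): 47.23 + 2.59Q = 233.61 - 1.79Q → Q_m = 42.5525.
Total external benefit = ∫₀^{Q_m} (0.83 + 1.38Q) dQ = 0.83×42.5525 + ½×1.38×42.5525² = 1284.7121.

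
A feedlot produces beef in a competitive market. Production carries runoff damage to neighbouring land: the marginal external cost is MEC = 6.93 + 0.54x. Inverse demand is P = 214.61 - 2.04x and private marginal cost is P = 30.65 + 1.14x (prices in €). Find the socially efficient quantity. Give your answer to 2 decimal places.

x* = 47.59

Social marginal cost = private MC + MEC = 37.58 + 1.68x.
Set SMC = demand: 37.58 + 1.68x = 214.61 - 2.04x → x* = 47.5887.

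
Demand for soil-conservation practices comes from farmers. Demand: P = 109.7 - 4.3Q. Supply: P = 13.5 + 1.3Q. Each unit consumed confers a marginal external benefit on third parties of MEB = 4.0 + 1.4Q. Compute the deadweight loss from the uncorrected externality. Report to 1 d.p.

DWL = 93.7

Market equilibrium (private): 13.5 + 1.3Q = 109.7 - 4.3Q → Q_m = 17.1786.
Social marginal benefit = demand + MEB = 113.7 - 2.9Q.
Set SMB = MC: 113.7 - 2.9Q = 13.5 + 1.3Q → Q* = 23.8571.
The welfare-loss triangle has base |Q_m − Q*| and height MEB(Q_m) (the vertical gap between SMB and MC is zero at Q* and MEB at Q_m).
DWL = ½ × 6.6785 × 28.0500 = 93.6660.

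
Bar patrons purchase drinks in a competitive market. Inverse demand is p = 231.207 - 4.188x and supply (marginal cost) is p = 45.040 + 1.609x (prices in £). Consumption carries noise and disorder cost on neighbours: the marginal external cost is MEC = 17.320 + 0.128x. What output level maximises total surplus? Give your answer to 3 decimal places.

Social marginal benefit = demand − MEC = 213.887 - 4.316x.
Set SMB = MC: 213.887 - 4.316x = 45.040 + 1.609x → x* = 28.4974.

x* = 28.497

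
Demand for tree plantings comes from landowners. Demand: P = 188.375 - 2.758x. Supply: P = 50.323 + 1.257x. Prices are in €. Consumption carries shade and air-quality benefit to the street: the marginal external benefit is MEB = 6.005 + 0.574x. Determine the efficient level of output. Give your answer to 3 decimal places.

x* = 41.865

Social marginal benefit = demand + MEB = 194.380 - 2.184x.
Set SMB = MC: 194.380 - 2.184x = 50.323 + 1.257x → x* = 41.8649.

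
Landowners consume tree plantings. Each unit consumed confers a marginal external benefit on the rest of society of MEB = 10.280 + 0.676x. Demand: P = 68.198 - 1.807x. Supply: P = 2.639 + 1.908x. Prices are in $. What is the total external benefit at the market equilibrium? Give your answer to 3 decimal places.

Market equilibrium (private): 2.639 + 1.908x = 68.198 - 1.807x → x_m = 17.6471.
Total external benefit = ∫₀^{x_m} (10.280 + 0.676x) dx = 10.280×17.6471 + ½×0.676×17.6471² = 286.6722.

$286.672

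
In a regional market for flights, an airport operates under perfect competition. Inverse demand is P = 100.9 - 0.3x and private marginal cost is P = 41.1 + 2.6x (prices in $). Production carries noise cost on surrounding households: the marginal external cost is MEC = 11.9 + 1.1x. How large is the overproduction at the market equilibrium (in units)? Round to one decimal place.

Market equilibrium (private): 41.1 + 2.6x = 100.9 - 0.3x → x_m = 20.6207.
Social marginal cost = private MC + MEC = 53.0 + 3.7x.
Set SMC = demand: 53.0 + 3.7x = 100.9 - 0.3x → x* = 11.9750.
Gap = |20.6207 − 11.9750| = 8.6457.

8.6 units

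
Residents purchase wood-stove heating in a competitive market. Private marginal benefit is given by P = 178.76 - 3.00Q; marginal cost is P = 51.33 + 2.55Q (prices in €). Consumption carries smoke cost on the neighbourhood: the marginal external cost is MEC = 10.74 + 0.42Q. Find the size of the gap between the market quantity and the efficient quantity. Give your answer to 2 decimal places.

Market equilibrium (private): 51.33 + 2.55Q = 178.76 - 3.00Q → Q_m = 22.9604.
Social marginal benefit = demand − MEC = 168.02 - 3.42Q.
Set SMB = MC: 168.02 - 3.42Q = 51.33 + 2.55Q → Q* = 19.5461.
Gap = |22.9604 − 19.5461| = 3.4143.

3.41 units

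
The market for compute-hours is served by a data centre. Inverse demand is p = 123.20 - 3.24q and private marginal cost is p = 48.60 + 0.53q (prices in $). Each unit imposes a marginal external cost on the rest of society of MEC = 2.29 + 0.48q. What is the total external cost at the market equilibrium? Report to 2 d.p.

$139.29

Market equilibrium (private): 48.60 + 0.53q = 123.20 - 3.24q → q_m = 19.7878.
Total external cost = ∫₀^{q_m} (2.29 + 0.48q) dq = 2.29×19.7878 + ½×0.48×19.7878² = 139.2877.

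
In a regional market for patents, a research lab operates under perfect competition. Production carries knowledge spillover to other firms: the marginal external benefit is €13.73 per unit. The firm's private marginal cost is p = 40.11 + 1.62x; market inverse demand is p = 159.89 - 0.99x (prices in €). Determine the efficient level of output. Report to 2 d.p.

x* = 51.15

Social marginal cost = private MC − MEB = 26.38 + 1.62x.
Set SMC = demand: 26.38 + 1.62x = 159.89 - 0.99x → x* = 51.1533.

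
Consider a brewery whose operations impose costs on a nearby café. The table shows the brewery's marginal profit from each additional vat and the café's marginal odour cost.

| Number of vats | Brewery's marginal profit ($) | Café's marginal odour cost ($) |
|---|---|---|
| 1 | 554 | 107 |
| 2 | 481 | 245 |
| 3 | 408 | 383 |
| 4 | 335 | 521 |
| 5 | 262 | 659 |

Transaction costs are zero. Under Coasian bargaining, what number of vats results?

Bargaining reaches the level where marginal profit last exceeds marginal odour cost.
That holds through level 3 (408 ≥ 383) but not at 4 (335 < 521).

3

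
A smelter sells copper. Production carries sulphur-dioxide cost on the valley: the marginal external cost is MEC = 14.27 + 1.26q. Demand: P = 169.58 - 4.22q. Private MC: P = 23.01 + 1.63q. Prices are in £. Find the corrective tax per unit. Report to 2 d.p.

tax = £37.72 per unit

Social marginal cost = private MC + MEC = 37.28 + 2.89q.
Set SMC = demand: 37.28 + 2.89q = 169.58 - 4.22q → q* = 18.6076.
The Pigouvian tax equals MEC at q*: 14.27 + 1.26×18.6076 = 37.7156.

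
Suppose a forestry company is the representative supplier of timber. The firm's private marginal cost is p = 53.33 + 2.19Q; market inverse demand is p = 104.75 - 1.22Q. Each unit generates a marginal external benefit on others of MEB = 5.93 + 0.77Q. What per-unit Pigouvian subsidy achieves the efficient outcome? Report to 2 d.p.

Social marginal cost = private MC − MEB = 47.40 + 1.42Q.
Set SMC = demand: 47.40 + 1.42Q = 104.75 - 1.22Q → Q* = 21.7235.
The Pigouvian subsidy equals MEB at Q*: 5.93 + 0.77×21.7235 = 22.6571.

subsidy = 22.66 per unit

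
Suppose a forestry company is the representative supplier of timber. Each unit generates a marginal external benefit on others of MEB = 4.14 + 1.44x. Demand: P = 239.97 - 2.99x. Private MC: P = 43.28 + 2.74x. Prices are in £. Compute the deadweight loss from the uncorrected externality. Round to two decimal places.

Market equilibrium (private): 43.28 + 2.74x = 239.97 - 2.99x → x_m = 34.3264.
Social marginal cost = private MC − MEB = 39.14 + 1.30x.
Set SMC = demand: 39.14 + 1.30x = 239.97 - 2.99x → x* = 46.8135.
Height of the DWL triangle at x_m is demand(x_m) − SMC(x_m) = MEB(x_m) = 53.5699.
DWL = ½ × 12.4871 × 53.5699 = 334.4663.

DWL = £334.47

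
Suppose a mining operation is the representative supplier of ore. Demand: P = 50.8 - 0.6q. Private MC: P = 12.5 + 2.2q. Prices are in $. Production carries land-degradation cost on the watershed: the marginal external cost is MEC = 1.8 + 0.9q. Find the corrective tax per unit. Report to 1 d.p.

Social marginal cost = private MC + MEC = 14.3 + 3.1q.
Set SMC = demand: 14.3 + 3.1q = 50.8 - 0.6q → q* = 9.8649.
The Pigouvian tax equals MEC at q*: 1.8 + 0.9×9.8649 = 10.6784.

tax = $10.7 per unit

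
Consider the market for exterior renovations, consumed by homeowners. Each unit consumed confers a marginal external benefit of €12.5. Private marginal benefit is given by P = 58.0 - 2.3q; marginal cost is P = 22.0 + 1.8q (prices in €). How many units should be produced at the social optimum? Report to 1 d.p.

q* = 11.8

Social marginal benefit = demand + MEB = 70.5 - 2.3q.
Set SMB = MC: 70.5 - 2.3q = 22.0 + 1.8q → q* = 11.8293.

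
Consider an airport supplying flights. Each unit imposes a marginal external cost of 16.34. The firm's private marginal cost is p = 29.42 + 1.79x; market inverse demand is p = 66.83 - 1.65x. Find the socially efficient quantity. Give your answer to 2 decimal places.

x* = 6.13

Social marginal cost = private MC + MEC = 45.76 + 1.79x.
Set SMC = demand: 45.76 + 1.79x = 66.83 - 1.65x → x* = 6.1250.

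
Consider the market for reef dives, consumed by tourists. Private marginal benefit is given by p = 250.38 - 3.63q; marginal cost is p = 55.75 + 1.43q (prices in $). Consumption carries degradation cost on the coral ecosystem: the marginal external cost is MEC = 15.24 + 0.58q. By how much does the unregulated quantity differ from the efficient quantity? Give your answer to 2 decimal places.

6.66 units

Market equilibrium (private): 55.75 + 1.43q = 250.38 - 3.63q → q_m = 38.4644.
Social marginal benefit = demand − MEC = 235.14 - 4.21q.
Set SMB = MC: 235.14 - 4.21q = 55.75 + 1.43q → q* = 31.8067.
Gap = |38.4644 − 31.8067| = 6.6577.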